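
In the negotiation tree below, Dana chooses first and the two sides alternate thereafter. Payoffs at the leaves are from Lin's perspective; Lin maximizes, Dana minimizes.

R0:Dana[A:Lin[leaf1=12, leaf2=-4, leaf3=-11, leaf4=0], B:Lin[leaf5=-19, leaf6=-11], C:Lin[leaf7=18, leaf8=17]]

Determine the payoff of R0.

A (Lin): max(12, -4, -11, 0) = 12
B (Lin): max(-19, -11) = -11
C (Lin): max(18, 17) = 18
R0 (Dana): min(12, -11, 18) = -11

-11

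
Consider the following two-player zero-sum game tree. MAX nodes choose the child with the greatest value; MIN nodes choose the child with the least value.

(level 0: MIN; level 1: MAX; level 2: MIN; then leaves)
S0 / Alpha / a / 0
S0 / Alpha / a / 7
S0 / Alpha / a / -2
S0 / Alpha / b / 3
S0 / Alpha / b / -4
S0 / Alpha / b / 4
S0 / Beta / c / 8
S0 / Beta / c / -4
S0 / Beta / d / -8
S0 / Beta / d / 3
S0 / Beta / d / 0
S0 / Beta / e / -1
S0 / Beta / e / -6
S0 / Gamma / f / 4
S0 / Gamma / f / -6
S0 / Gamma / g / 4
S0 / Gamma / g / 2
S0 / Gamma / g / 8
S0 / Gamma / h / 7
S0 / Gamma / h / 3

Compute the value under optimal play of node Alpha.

a (MIN): min(0, 7, -2) = -2
b (MIN): min(3, -4, 4) = -4
Alpha (MAX): max(-2, -4) = -2

-2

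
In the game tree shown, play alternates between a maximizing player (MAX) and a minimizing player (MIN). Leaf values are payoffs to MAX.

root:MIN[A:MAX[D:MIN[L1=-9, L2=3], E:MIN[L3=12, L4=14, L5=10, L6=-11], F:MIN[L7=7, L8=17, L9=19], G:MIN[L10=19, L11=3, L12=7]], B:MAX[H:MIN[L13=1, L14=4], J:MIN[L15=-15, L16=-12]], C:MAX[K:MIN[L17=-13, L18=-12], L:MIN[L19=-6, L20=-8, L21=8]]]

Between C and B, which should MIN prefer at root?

K (MIN): min(-13, -12) = -13
L (MIN): min(-6, -8, 8) = -8
C (MAX): max(-13, -8) = -8
H (MIN): min(1, 4) = 1
J (MIN): min(-15, -12) = -15
B (MAX): max(1, -15) = 1
MIN prefers the lower value; C=-8, B=1. C is better since -8 < 1.

C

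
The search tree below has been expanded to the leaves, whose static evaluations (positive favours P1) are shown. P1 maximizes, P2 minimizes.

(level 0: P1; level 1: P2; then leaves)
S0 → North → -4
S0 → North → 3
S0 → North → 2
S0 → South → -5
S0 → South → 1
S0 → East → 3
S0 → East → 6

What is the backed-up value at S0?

North (P2): min(-4, 3, 2) = -4
South (P2): min(-5, 1) = -5
East (P2): min(3, 6) = 3
S0 (P1): max(-4, -5, 3) = 3

3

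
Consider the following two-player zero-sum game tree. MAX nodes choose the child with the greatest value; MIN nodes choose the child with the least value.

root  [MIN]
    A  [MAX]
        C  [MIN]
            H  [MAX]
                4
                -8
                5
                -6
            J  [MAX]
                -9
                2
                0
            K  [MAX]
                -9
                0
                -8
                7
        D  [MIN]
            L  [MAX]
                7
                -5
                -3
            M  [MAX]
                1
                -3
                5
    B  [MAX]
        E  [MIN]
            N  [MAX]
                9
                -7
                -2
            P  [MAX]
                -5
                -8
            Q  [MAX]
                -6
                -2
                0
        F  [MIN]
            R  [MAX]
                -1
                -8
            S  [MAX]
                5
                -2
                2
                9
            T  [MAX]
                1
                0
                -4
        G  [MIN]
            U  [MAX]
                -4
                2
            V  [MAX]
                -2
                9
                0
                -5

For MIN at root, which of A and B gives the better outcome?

H (MAX): max(4, -8, 5, -6) = 5
J (MAX): max(-9, 2, 0) = 2
K (MAX): max(-9, 0, -8, 7) = 7
C (MIN): min(5, 2, 7) = 2
L (MAX): max(7, -5, -3) = 7
M (MAX): max(1, -3, 5) = 5
D (MIN): min(7, 5) = 5
A (MAX): max(2, 5) = 5
N (MAX): max(9, -7, -2) = 9
P (MAX): max(-5, -8) = -5
Q (MAX): max(-6, -2, 0) = 0
E (MIN): min(9, -5, 0) = -5
R (MAX): max(-1, -8) = -1
S (MAX): max(5, -2, 2, 9) = 9
T (MAX): max(1, 0, -4) = 1
F (MIN): min(-1, 9, 1) = -1
U (MAX): max(-4, 2) = 2
V (MAX): max(-2, 9, 0, -5) = 9
G (MIN): min(2, 9) = 2
B (MAX): max(-5, -1, 2) = 2
MIN prefers the lower value; A=5, B=2. B is better since 2 < 5.

B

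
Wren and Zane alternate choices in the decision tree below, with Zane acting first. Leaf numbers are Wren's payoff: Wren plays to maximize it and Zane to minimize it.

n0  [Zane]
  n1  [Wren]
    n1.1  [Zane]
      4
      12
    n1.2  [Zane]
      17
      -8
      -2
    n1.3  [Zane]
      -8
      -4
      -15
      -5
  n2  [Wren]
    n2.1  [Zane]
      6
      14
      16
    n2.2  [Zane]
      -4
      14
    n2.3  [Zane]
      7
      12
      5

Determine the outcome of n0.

4

n1.1 (Zane): min(4, 12) = 4
n1.2 (Zane): min(17, -8, -2) = -8
n1.3 (Zane): min(-8, -4, -15, -5) = -15
n1 (Wren): max(4, -8, -15) = 4
n2.1 (Zane): min(6, 14, 16) = 6
n2.2 (Zane): min(-4, 14) = -4
n2.3 (Zane): min(7, 12, 5) = 5
n2 (Wren): max(6, -4, 5) = 6
n0 (Zane): min(4, 6) = 4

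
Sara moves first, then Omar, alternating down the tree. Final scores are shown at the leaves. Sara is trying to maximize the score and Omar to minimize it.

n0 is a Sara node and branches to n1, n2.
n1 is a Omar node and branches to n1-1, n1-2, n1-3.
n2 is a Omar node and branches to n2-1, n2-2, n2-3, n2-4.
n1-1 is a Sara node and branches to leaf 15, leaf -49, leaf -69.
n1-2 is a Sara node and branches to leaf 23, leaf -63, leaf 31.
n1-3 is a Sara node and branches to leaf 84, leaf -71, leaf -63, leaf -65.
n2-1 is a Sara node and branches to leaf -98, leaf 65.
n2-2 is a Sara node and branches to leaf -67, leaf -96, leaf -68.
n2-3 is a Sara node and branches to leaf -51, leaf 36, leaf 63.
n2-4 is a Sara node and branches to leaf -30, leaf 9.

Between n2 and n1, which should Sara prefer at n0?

n1

n2-1 (Sara): max(-98, 65) = 65
n2-2 (Sara): max(-67, -96, -68) = -67
n2-3 (Sara): max(-51, 36, 63) = 63
n2-4 (Sara): max(-30, 9) = 9
n2 (Omar): min(65, -67, 63, 9) = -67
n1-1 (Sara): max(15, -49, -69) = 15
n1-2 (Sara): max(23, -63, 31) = 31
n1-3 (Sara): max(84, -71, -63, -65) = 84
n1 (Omar): min(15, 31, 84) = 15
Sara prefers the higher value; n2=-67, n1=15. n1 is better since 15 > -67.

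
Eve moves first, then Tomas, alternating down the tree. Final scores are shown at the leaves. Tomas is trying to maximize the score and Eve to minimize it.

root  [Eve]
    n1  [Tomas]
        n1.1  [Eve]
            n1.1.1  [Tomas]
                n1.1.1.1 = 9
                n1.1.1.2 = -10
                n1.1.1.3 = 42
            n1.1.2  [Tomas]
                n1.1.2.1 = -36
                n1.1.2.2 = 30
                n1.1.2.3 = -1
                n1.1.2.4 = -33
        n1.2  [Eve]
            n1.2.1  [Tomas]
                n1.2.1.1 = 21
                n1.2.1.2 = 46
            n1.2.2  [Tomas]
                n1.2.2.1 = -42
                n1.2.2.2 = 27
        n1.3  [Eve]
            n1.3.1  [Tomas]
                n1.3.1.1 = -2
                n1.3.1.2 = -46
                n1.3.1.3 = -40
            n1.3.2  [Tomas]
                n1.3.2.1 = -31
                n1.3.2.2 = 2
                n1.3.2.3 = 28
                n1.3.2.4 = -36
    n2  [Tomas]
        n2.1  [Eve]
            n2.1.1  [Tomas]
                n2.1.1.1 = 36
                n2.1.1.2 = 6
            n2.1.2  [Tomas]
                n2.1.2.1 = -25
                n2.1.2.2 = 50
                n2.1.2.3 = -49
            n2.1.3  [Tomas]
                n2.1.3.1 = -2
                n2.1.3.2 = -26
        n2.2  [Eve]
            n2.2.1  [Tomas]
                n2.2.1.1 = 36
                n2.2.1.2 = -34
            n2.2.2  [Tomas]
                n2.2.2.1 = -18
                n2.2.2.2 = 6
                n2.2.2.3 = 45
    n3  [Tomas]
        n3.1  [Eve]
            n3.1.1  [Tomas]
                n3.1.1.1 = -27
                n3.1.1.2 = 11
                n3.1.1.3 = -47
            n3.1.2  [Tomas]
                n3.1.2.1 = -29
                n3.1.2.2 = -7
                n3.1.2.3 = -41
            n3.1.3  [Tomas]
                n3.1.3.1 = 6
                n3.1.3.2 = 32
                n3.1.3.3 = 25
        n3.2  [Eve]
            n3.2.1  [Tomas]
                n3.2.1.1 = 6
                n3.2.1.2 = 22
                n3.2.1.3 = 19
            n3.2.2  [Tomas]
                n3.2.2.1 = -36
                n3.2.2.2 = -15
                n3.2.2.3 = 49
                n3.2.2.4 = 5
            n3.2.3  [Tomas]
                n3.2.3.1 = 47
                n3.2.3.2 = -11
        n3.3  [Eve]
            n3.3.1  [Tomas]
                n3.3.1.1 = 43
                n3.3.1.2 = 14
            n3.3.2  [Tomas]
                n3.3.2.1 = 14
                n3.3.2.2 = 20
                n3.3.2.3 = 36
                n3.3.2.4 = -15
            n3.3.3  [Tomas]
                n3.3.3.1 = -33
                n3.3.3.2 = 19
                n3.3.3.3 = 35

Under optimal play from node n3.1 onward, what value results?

n3.1.1 (Tomas): max(-27, 11, -47) = 11
n3.1.2 (Tomas): max(-29, -7, -41) = -7
n3.1.3 (Tomas): max(6, 32, 25) = 32
n3.1 (Eve): min(11, -7, 32) = -7

-7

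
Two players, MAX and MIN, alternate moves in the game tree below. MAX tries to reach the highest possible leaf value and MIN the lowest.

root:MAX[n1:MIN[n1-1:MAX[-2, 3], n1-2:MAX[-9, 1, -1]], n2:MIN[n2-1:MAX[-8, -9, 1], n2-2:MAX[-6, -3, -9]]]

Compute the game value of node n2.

-3

n2-1 (MAX): max(-8, -9, 1) = 1
n2-2 (MAX): max(-6, -3, -9) = -3
n2 (MIN): min(1, -3) = -3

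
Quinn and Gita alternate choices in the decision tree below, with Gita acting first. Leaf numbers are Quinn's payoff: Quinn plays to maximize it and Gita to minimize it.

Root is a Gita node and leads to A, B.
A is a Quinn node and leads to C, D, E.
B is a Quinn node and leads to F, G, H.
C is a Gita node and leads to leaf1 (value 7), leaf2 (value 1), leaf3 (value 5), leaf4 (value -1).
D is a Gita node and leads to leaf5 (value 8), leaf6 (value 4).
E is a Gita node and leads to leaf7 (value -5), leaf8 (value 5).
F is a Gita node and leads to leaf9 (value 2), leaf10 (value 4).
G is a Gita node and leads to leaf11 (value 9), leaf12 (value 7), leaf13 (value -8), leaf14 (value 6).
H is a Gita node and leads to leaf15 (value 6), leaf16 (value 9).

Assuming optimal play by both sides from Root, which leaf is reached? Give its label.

C (Gita): min(7, 1, 5, -1) = -1
D (Gita): min(8, 4) = 4
E (Gita): min(-5, 5) = -5
A (Quinn): max(-1, 4, -5) = 4
F (Gita): min(2, 4) = 2
G (Gita): min(9, 7, -8, 6) = -8
H (Gita): min(6, 9) = 6
B (Quinn): max(2, -8, 6) = 6
Root (Gita): min(4, 6) = 4
At Root, Gita picks A (lowest: 4).
At A, Quinn picks D (highest: 4).
At D, Gita picks leaf6 (lowest: 4).
Terminal value 4.

leaf6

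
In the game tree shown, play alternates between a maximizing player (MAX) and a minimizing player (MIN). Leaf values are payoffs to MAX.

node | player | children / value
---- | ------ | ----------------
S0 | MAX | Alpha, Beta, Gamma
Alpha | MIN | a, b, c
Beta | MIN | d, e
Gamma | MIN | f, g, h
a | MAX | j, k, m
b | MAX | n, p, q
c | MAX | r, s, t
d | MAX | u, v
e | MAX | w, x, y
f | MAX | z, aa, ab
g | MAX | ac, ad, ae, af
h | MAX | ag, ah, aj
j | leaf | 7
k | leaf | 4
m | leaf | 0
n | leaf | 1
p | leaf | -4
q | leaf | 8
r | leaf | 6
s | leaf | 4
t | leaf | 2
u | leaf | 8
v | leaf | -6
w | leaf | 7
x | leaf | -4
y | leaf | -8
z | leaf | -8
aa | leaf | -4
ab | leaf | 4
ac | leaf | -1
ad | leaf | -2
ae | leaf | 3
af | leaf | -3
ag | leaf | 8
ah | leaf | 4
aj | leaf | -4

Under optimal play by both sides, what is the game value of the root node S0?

a (MAX): max(7, 4, 0) = 7
b (MAX): max(1, -4, 8) = 8
c (MAX): max(6, 4, 2) = 6
Alpha (MIN): min(7, 8, 6) = 6
d (MAX): max(8, -6) = 8
e (MAX): max(7, -4, -8) = 7
Beta (MIN): min(8, 7) = 7
f (MAX): max(-8, -4, 4) = 4
g (MAX): max(-1, -2, 3, -3) = 3
h (MAX): max(8, 4, -4) = 8
Gamma (MIN): min(4, 3, 8) = 3
S0 (MAX): max(6, 7, 3) = 7

7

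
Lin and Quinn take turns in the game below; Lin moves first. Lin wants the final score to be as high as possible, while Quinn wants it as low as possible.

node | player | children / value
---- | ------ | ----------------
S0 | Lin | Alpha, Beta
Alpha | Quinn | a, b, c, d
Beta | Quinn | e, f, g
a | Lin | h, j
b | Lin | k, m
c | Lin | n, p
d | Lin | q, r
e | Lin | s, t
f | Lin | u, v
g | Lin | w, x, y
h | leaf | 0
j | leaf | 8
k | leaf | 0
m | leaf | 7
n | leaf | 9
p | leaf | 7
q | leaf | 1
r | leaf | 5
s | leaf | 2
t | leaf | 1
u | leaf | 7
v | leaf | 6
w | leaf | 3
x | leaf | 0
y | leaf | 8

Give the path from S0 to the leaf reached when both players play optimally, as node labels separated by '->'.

a (Lin): max(0, 8) = 8
b (Lin): max(0, 7) = 7
c (Lin): max(9, 7) = 9
d (Lin): max(1, 5) = 5
Alpha (Quinn): min(8, 7, 9, 5) = 5
e (Lin): max(2, 1) = 2
f (Lin): max(7, 6) = 7
g (Lin): max(3, 0, 8) = 8
Beta (Quinn): min(2, 7, 8) = 2
S0 (Lin): max(5, 2) = 5
At S0, Lin picks Alpha (highest: 5).
At Alpha, Quinn picks d (lowest: 5).
At d, Lin picks r (highest: 5).
Terminal value 5.

S0 -> Alpha -> d -> r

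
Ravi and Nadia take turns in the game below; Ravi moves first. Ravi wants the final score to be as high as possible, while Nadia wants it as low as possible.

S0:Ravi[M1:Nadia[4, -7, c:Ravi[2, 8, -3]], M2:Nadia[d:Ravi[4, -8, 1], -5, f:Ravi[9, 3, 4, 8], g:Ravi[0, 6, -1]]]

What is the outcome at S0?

c (Ravi): max(2, 8, -3) = 8
M1 (Nadia): min(4, -7, 8) = -7
d (Ravi): max(4, -8, 1) = 4
f (Ravi): max(9, 3, 4, 8) = 9
g (Ravi): max(0, 6, -1) = 6
M2 (Nadia): min(4, -5, 9, 6) = -5
S0 (Ravi): max(-7, -5) = -5

-5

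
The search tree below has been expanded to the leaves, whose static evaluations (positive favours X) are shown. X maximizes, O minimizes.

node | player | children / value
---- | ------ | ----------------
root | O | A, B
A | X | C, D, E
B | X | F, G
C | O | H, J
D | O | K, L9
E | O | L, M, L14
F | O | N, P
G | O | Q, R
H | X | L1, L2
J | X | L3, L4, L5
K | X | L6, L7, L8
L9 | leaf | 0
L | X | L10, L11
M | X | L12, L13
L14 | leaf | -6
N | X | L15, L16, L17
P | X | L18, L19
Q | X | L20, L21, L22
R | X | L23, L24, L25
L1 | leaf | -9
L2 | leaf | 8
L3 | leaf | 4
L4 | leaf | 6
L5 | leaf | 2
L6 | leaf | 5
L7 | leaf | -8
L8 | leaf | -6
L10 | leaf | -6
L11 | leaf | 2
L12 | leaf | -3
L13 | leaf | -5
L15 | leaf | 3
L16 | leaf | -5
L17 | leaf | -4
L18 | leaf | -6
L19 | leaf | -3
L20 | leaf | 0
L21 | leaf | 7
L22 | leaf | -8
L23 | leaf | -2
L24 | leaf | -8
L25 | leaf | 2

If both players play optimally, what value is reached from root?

H (X): max(-9, 8) = 8
J (X): max(4, 6, 2) = 6
C (O): min(8, 6) = 6
K (X): max(5, -8, -6) = 5
D (O): min(5, 0) = 0
L (X): max(-6, 2) = 2
M (X): max(-3, -5) = -3
E (O): min(2, -3, -6) = -6
A (X): max(6, 0, -6) = 6
N (X): max(3, -5, -4) = 3
P (X): max(-6, -3) = -3
F (O): min(3, -3) = -3
Q (X): max(0, 7, -8) = 7
R (X): max(-2, -8, 2) = 2
G (O): min(7, 2) = 2
B (X): max(-3, 2) = 2
root (O): min(6, 2) = 2

2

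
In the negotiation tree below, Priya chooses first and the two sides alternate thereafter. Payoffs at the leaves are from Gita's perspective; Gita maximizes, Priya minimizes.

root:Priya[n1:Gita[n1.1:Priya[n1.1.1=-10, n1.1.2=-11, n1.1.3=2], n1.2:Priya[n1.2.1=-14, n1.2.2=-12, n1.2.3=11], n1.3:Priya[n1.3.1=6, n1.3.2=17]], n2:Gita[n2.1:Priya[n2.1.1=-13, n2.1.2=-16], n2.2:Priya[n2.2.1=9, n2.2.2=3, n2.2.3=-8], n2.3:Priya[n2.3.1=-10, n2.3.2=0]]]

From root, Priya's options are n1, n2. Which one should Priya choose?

n2

n1.1 (Priya): min(-10, -11, 2) = -11
n1.2 (Priya): min(-14, -12, 11) = -14
n1.3 (Priya): min(6, 17) = 6
n1 (Gita): max(-11, -14, 6) = 6
n2.1 (Priya): min(-13, -16) = -16
n2.2 (Priya): min(9, 3, -8) = -8
n2.3 (Priya): min(-10, 0) = -10
n2 (Gita): max(-16, -8, -10) = -8
root (Priya): min(6, -8) = -8
Priya at root wants the lowest of {n1=6, n2=-8}, so chooses n2.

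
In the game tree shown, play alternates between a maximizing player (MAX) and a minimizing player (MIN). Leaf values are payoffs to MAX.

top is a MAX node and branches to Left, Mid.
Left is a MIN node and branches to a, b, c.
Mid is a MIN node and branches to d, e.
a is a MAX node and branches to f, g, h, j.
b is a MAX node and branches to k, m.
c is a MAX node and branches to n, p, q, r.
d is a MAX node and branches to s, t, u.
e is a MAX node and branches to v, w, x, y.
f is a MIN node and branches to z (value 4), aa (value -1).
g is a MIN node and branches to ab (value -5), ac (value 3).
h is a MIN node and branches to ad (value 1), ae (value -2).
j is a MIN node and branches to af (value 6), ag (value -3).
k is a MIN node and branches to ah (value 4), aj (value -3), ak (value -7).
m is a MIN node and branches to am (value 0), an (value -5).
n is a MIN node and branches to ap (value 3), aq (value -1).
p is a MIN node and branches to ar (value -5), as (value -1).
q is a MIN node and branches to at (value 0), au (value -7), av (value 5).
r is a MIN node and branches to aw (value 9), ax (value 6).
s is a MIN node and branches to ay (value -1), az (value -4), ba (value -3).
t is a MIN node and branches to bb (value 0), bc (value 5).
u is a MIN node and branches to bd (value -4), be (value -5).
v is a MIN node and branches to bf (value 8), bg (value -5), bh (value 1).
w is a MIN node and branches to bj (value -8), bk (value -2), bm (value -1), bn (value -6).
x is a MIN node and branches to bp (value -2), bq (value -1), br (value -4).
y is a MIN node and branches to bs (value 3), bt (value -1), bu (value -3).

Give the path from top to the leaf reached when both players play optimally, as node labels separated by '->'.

top -> Mid -> e -> y -> bu

f (MIN): min(4, -1) = -1
g (MIN): min(-5, 3) = -5
h (MIN): min(1, -2) = -2
j (MIN): min(6, -3) = -3
a (MAX): max(-1, -5, -2, -3) = -1
k (MIN): min(4, -3, -7) = -7
m (MIN): min(0, -5) = -5
b (MAX): max(-7, -5) = -5
n (MIN): min(3, -1) = -1
p (MIN): min(-5, -1) = -5
q (MIN): min(0, -7, 5) = -7
r (MIN): min(9, 6) = 6
c (MAX): max(-1, -5, -7, 6) = 6
Left (MIN): min(-1, -5, 6) = -5
s (MIN): min(-1, -4, -3) = -4
t (MIN): min(0, 5) = 0
u (MIN): min(-4, -5) = -5
d (MAX): max(-4, 0, -5) = 0
v (MIN): min(8, -5, 1) = -5
w (MIN): min(-8, -2, -1, -6) = -8
x (MIN): min(-2, -1, -4) = -4
y (MIN): min(3, -1, -3) = -3
e (MAX): max(-5, -8, -4, -3) = -3
Mid (MIN): min(0, -3) = -3
top (MAX): max(-5, -3) = -3
At top, MAX picks Mid (highest: -3).
At Mid, MIN picks e (lowest: -3).
At e, MAX picks y (highest: -3).
At y, MIN picks bu (lowest: -3).
Terminal value -3.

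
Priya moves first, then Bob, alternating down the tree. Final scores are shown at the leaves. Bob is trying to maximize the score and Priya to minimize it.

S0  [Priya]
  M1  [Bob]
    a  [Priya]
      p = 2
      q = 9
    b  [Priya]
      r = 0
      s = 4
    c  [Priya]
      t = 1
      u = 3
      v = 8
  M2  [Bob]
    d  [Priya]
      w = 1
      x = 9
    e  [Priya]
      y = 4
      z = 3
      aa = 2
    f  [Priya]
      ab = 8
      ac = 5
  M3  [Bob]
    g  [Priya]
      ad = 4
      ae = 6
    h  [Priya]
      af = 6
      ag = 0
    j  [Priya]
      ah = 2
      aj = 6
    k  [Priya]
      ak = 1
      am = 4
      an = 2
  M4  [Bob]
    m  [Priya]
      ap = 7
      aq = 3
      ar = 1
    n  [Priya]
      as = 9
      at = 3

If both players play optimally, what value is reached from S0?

a (Priya): min(2, 9) = 2
b (Priya): min(0, 4) = 0
c (Priya): min(1, 3, 8) = 1
M1 (Bob): max(2, 0, 1) = 2
d (Priya): min(1, 9) = 1
e (Priya): min(4, 3, 2) = 2
f (Priya): min(8, 5) = 5
M2 (Bob): max(1, 2, 5) = 5
g (Priya): min(4, 6) = 4
h (Priya): min(6, 0) = 0
j (Priya): min(2, 6) = 2
k (Priya): min(1, 4, 2) = 1
M3 (Bob): max(4, 0, 2, 1) = 4
m (Priya): min(7, 3, 1) = 1
n (Priya): min(9, 3) = 3
M4 (Bob): max(1, 3) = 3
S0 (Priya): min(2, 5, 4, 3) = 2

2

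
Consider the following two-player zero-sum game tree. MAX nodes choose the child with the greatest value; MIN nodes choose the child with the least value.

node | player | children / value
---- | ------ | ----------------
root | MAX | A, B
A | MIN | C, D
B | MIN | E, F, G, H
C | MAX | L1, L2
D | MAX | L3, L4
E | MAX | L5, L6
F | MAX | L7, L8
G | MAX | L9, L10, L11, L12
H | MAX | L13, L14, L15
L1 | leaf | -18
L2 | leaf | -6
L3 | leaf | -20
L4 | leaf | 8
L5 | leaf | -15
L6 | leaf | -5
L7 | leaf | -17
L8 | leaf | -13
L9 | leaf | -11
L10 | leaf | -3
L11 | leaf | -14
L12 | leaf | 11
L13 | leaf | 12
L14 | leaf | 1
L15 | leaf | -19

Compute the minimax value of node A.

-6

C (MAX): max(-18, -6) = -6
D (MAX): max(-20, 8) = 8
A (MIN): min(-6, 8) = -6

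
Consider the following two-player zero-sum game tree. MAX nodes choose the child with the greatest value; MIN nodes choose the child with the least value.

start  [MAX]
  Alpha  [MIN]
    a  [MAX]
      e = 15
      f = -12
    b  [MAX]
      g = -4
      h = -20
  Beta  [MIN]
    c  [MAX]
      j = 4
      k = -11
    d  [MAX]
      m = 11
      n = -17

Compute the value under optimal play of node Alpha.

a (MAX): max(15, -12) = 15
b (MAX): max(-4, -20) = -4
Alpha (MIN): min(15, -4) = -4

-4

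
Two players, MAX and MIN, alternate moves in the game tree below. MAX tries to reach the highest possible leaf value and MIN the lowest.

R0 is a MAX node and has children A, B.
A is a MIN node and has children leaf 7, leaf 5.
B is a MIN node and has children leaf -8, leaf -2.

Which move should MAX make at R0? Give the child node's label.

A (MIN): min(7, 5) = 5
B (MIN): min(-8, -2) = -8
R0 (MAX): max(5, -8) = 5
MAX at R0 wants the highest of {A=5, B=-8}, so chooses A.

A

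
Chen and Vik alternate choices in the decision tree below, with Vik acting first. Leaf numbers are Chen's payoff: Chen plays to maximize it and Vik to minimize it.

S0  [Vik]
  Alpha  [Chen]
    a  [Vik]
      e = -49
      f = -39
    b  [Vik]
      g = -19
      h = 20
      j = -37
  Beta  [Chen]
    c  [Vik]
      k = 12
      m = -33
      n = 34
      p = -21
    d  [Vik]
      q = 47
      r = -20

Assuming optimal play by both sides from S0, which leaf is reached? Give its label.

j

a (Vik): min(-49, -39) = -49
b (Vik): min(-19, 20, -37) = -37
Alpha (Chen): max(-49, -37) = -37
c (Vik): min(12, -33, 34, -21) = -33
d (Vik): min(47, -20) = -20
Beta (Chen): max(-33, -20) = -20
S0 (Vik): min(-37, -20) = -37
At S0, Vik picks Alpha (lowest: -37).
At Alpha, Chen picks b (highest: -37).
At b, Vik picks j (lowest: -37).
Terminal value -37.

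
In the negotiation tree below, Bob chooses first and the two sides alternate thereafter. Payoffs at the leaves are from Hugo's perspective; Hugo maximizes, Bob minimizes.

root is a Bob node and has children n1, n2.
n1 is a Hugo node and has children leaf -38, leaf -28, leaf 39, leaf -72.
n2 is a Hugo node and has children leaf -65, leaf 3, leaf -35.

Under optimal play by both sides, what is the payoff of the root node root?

3

n1 (Hugo): max(-38, -28, 39, -72) = 39
n2 (Hugo): max(-65, 3, -35) = 3
root (Bob): min(39, 3) = 3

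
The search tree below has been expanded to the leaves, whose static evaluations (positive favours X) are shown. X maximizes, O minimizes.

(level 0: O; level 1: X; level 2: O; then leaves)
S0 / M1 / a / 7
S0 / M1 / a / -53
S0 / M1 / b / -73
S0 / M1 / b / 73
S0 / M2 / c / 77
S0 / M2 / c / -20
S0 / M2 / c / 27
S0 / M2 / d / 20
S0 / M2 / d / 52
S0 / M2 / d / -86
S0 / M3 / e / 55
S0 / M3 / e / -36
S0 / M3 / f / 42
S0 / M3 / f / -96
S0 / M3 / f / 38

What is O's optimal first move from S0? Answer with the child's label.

M1

a (O): min(7, -53) = -53
b (O): min(-73, 73) = -73
M1 (X): max(-53, -73) = -53
c (O): min(77, -20, 27) = -20
d (O): min(20, 52, -86) = -86
M2 (X): max(-20, -86) = -20
e (O): min(55, -36) = -36
f (O): min(42, -96, 38) = -96
M3 (X): max(-36, -96) = -36
S0 (O): min(-53, -20, -36) = -53
O at S0 wants the lowest of {M1=-53, M2=-20, M3=-36}, so chooses M1.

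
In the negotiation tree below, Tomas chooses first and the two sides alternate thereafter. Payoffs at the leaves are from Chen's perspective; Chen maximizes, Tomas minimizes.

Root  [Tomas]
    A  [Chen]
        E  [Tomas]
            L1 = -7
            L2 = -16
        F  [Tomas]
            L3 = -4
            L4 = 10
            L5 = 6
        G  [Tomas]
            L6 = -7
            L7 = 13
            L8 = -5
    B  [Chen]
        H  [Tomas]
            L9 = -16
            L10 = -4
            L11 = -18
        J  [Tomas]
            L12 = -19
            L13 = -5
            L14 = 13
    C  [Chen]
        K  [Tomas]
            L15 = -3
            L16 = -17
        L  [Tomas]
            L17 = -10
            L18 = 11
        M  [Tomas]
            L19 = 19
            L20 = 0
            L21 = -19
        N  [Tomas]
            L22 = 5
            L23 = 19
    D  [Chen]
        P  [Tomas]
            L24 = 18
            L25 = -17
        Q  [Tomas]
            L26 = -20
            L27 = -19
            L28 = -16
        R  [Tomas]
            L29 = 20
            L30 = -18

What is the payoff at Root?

-18

E (Tomas): min(-7, -16) = -16
F (Tomas): min(-4, 10, 6) = -4
G (Tomas): min(-7, 13, -5) = -7
A (Chen): max(-16, -4, -7) = -4
H (Tomas): min(-16, -4, -18) = -18
J (Tomas): min(-19, -5, 13) = -19
B (Chen): max(-18, -19) = -18
K (Tomas): min(-3, -17) = -17
L (Tomas): min(-10, 11) = -10
M (Tomas): min(19, 0, -19) = -19
N (Tomas): min(5, 19) = 5
C (Chen): max(-17, -10, -19, 5) = 5
P (Tomas): min(18, -17) = -17
Q (Tomas): min(-20, -19, -16) = -20
R (Tomas): min(20, -18) = -18
D (Chen): max(-17, -20, -18) = -17
Root (Tomas): min(-4, -18, 5, -17) = -18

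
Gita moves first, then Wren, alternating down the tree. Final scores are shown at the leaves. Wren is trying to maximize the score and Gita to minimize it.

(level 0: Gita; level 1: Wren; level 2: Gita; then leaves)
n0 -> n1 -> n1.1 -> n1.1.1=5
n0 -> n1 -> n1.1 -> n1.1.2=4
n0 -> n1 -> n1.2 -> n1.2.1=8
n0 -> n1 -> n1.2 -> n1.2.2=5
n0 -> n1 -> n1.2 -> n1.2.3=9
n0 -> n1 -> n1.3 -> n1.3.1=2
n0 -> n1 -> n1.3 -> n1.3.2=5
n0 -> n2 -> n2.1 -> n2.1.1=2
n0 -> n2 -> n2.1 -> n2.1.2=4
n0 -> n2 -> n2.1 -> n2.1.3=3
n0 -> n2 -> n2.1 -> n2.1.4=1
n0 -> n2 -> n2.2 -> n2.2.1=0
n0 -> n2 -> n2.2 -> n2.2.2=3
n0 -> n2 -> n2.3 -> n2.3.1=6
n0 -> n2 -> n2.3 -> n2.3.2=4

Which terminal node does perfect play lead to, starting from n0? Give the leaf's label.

n1.1 (Gita): min(5, 4) = 4
n1.2 (Gita): min(8, 5, 9) = 5
n1.3 (Gita): min(2, 5) = 2
n1 (Wren): max(4, 5, 2) = 5
n2.1 (Gita): min(2, 4, 3, 1) = 1
n2.2 (Gita): min(0, 3) = 0
n2.3 (Gita): min(6, 4) = 4
n2 (Wren): max(1, 0, 4) = 4
n0 (Gita): min(5, 4) = 4
At n0, Gita picks n2 (lowest: 4).
At n2, Wren picks n2.3 (highest: 4).
At n2.3, Gita picks n2.3.2 (lowest: 4).
Terminal value 4.

n2.3.2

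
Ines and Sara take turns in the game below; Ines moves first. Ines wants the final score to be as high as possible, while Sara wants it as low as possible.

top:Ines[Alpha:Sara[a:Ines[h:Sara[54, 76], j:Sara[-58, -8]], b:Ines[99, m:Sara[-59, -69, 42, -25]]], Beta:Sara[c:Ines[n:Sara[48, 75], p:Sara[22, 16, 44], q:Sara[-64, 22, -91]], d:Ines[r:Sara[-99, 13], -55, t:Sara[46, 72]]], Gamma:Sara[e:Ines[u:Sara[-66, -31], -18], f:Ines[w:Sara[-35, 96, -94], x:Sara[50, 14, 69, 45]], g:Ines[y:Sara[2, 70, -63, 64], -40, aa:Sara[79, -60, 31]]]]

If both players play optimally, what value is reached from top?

h (Sara): min(54, 76) = 54
j (Sara): min(-58, -8) = -58
a (Ines): max(54, -58) = 54
m (Sara): min(-59, -69, 42, -25) = -69
b (Ines): max(99, -69) = 99
Alpha (Sara): min(54, 99) = 54
n (Sara): min(48, 75) = 48
p (Sara): min(22, 16, 44) = 16
q (Sara): min(-64, 22, -91) = -91
c (Ines): max(48, 16, -91) = 48
r (Sara): min(-99, 13) = -99
t (Sara): min(46, 72) = 46
d (Ines): max(-99, -55, 46) = 46
Beta (Sara): min(48, 46) = 46
u (Sara): min(-66, -31) = -66
e (Ines): max(-66, -18) = -18
w (Sara): min(-35, 96, -94) = -94
x (Sara): min(50, 14, 69, 45) = 14
f (Ines): max(-94, 14) = 14
y (Sara): min(2, 70, -63, 64) = -63
aa (Sara): min(79, -60, 31) = -60
g (Ines): max(-63, -40, -60) = -40
Gamma (Sara): min(-18, 14, -40) = -40
top (Ines): max(54, 46, -40) = 54

54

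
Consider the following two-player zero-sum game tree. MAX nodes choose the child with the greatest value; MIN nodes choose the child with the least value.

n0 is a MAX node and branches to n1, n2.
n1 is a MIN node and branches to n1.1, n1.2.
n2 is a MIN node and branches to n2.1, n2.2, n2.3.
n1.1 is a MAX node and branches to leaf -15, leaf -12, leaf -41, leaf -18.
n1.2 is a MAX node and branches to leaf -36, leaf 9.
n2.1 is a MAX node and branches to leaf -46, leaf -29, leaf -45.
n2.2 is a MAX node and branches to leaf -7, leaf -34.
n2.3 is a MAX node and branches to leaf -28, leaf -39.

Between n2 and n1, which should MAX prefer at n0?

n2.1 (MAX): max(-46, -29, -45) = -29
n2.2 (MAX): max(-7, -34) = -7
n2.3 (MAX): max(-28, -39) = -28
n2 (MIN): min(-29, -7, -28) = -29
n1.1 (MAX): max(-15, -12, -41, -18) = -12
n1.2 (MAX): max(-36, 9) = 9
n1 (MIN): min(-12, 9) = -12
MAX prefers the higher value; n2=-29, n1=-12. n1 is better since -12 > -29.

n1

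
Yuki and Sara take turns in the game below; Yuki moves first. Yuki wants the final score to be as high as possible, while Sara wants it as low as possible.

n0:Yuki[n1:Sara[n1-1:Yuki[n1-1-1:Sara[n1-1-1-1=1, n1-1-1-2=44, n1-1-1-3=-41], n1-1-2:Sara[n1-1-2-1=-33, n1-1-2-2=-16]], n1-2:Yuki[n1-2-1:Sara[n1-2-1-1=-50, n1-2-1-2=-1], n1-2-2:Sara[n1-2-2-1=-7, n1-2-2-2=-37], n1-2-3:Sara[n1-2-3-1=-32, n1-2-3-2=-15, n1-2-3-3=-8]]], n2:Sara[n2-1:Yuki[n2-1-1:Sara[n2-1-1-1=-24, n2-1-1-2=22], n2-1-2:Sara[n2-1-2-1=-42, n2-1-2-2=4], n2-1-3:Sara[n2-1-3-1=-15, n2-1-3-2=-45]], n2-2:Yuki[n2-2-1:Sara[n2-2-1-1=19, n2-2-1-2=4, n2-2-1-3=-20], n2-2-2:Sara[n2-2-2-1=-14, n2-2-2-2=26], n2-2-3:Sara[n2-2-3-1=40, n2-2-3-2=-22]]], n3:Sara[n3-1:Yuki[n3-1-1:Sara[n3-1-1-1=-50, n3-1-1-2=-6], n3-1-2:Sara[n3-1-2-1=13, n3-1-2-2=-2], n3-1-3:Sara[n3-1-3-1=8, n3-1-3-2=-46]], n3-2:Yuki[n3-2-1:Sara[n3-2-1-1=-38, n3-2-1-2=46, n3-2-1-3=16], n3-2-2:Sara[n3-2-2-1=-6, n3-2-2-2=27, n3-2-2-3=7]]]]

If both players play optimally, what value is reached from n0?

n1-1-1 (Sara): min(1, 44, -41) = -41
n1-1-2 (Sara): min(-33, -16) = -33
n1-1 (Yuki): max(-41, -33) = -33
n1-2-1 (Sara): min(-50, -1) = -50
n1-2-2 (Sara): min(-7, -37) = -37
n1-2-3 (Sara): min(-32, -15, -8) = -32
n1-2 (Yuki): max(-50, -37, -32) = -32
n1 (Sara): min(-33, -32) = -33
n2-1-1 (Sara): min(-24, 22) = -24
n2-1-2 (Sara): min(-42, 4) = -42
n2-1-3 (Sara): min(-15, -45) = -45
n2-1 (Yuki): max(-24, -42, -45) = -24
n2-2-1 (Sara): min(19, 4, -20) = -20
n2-2-2 (Sara): min(-14, 26) = -14
n2-2-3 (Sara): min(40, -22) = -22
n2-2 (Yuki): max(-20, -14, -22) = -14
n2 (Sara): min(-24, -14) = -24
n3-1-1 (Sara): min(-50, -6) = -50
n3-1-2 (Sara): min(13, -2) = -2
n3-1-3 (Sara): min(8, -46) = -46
n3-1 (Yuki): max(-50, -2, -46) = -2
n3-2-1 (Sara): min(-38, 46, 16) = -38
n3-2-2 (Sara): min(-6, 27, 7) = -6
n3-2 (Yuki): max(-38, -6) = -6
n3 (Sara): min(-2, -6) = -6
n0 (Yuki): max(-33, -24, -6) = -6

-6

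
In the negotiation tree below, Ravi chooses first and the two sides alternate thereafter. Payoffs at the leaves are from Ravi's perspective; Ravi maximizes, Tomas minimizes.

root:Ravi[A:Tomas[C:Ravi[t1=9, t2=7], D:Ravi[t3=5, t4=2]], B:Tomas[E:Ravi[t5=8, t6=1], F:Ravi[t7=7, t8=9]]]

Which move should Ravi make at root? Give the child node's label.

B

C (Ravi): max(9, 7) = 9
D (Ravi): max(5, 2) = 5
A (Tomas): min(9, 5) = 5
E (Ravi): max(8, 1) = 8
F (Ravi): max(7, 9) = 9
B (Tomas): min(8, 9) = 8
root (Ravi): max(5, 8) = 8
Ravi at root wants the highest of {A=5, B=8}, so chooses B.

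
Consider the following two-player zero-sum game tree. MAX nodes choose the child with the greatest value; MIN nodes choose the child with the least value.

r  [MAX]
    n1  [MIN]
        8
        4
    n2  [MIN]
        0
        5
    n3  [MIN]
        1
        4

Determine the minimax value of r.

4

n1 (MIN): min(8, 4) = 4
n2 (MIN): min(0, 5) = 0
n3 (MIN): min(1, 4) = 1
r (MAX): max(4, 0, 1) = 4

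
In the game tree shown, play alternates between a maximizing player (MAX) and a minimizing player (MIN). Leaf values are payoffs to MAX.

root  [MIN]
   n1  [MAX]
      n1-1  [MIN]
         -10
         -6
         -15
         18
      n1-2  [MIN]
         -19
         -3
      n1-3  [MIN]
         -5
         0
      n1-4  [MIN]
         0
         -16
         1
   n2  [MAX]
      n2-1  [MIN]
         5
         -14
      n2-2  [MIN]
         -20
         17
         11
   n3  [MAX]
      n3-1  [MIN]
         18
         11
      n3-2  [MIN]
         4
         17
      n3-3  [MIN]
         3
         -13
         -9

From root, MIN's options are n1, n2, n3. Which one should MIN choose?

n2

n1-1 (MIN): min(-10, -6, -15, 18) = -15
n1-2 (MIN): min(-19, -3) = -19
n1-3 (MIN): min(-5, 0) = -5
n1-4 (MIN): min(0, -16, 1) = -16
n1 (MAX): max(-15, -19, -5, -16) = -5
n2-1 (MIN): min(5, -14) = -14
n2-2 (MIN): min(-20, 17, 11) = -20
n2 (MAX): max(-14, -20) = -14
n3-1 (MIN): min(18, 11) = 11
n3-2 (MIN): min(4, 17) = 4
n3-3 (MIN): min(3, -13, -9) = -13
n3 (MAX): max(11, 4, -13) = 11
root (MIN): min(-5, -14, 11) = -14
MIN at root wants the lowest of {n1=-5, n2=-14, n3=11}, so chooses n2.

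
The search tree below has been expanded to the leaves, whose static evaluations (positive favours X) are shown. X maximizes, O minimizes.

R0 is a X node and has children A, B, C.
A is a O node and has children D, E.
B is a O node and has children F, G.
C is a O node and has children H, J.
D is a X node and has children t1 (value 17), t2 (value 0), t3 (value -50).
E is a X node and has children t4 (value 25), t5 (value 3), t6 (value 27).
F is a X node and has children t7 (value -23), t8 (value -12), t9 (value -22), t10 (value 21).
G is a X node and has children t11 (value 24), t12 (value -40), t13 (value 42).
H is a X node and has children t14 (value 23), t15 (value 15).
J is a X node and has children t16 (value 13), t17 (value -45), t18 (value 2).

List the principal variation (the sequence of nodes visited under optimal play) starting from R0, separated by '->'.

R0 -> B -> F -> t10

D (X): max(17, 0, -50) = 17
E (X): max(25, 3, 27) = 27
A (O): min(17, 27) = 17
F (X): max(-23, -12, -22, 21) = 21
G (X): max(24, -40, 42) = 42
B (O): min(21, 42) = 21
H (X): max(23, 15) = 23
J (X): max(13, -45, 2) = 13
C (O): min(23, 13) = 13
R0 (X): max(17, 21, 13) = 21
At R0, X picks B (highest: 21).
At B, O picks F (lowest: 21).
At F, X picks t10 (highest: 21).
Terminal value 21.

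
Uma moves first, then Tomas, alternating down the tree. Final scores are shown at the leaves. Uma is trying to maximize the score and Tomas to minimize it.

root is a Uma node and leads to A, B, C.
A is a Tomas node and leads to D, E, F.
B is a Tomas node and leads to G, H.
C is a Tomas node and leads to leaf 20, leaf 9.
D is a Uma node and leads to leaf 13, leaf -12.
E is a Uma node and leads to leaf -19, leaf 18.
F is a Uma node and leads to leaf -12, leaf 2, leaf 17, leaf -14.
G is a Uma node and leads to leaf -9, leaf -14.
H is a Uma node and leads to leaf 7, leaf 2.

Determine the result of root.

13

D (Uma): max(13, -12) = 13
E (Uma): max(-19, 18) = 18
F (Uma): max(-12, 2, 17, -14) = 17
A (Tomas): min(13, 18, 17) = 13
G (Uma): max(-9, -14) = -9
H (Uma): max(7, 2) = 7
B (Tomas): min(-9, 7) = -9
C (Tomas): min(20, 9) = 9
root (Uma): max(13, -9, 9) = 13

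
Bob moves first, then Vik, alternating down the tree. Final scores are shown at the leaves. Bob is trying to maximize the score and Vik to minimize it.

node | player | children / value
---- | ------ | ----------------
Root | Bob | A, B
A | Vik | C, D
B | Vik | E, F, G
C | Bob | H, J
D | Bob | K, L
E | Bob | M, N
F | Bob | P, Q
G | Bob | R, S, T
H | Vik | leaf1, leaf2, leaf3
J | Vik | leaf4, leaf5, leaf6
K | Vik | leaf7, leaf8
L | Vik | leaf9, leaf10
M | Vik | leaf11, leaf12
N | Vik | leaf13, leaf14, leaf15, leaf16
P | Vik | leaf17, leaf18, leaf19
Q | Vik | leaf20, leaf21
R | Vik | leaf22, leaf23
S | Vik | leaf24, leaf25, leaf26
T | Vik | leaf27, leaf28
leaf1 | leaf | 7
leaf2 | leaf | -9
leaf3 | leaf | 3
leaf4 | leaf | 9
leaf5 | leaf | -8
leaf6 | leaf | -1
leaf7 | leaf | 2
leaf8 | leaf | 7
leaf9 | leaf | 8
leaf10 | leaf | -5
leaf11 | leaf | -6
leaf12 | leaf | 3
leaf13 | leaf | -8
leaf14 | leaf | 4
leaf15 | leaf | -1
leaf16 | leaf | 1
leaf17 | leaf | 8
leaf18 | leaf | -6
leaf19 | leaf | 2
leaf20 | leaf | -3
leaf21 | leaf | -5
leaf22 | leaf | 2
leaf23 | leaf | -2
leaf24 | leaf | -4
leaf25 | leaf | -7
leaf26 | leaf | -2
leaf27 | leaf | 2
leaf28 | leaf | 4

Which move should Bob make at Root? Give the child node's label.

B

H (Vik): min(7, -9, 3) = -9
J (Vik): min(9, -8, -1) = -8
C (Bob): max(-9, -8) = -8
K (Vik): min(2, 7) = 2
L (Vik): min(8, -5) = -5
D (Bob): max(2, -5) = 2
A (Vik): min(-8, 2) = -8
M (Vik): min(-6, 3) = -6
N (Vik): min(-8, 4, -1, 1) = -8
E (Bob): max(-6, -8) = -6
P (Vik): min(8, -6, 2) = -6
Q (Vik): min(-3, -5) = -5
F (Bob): max(-6, -5) = -5
R (Vik): min(2, -2) = -2
S (Vik): min(-4, -7, -2) = -7
T (Vik): min(2, 4) = 2
G (Bob): max(-2, -7, 2) = 2
B (Vik): min(-6, -5, 2) = -6
Root (Bob): max(-8, -6) = -6
Bob at Root wants the highest of {A=-8, B=-6}, so chooses B.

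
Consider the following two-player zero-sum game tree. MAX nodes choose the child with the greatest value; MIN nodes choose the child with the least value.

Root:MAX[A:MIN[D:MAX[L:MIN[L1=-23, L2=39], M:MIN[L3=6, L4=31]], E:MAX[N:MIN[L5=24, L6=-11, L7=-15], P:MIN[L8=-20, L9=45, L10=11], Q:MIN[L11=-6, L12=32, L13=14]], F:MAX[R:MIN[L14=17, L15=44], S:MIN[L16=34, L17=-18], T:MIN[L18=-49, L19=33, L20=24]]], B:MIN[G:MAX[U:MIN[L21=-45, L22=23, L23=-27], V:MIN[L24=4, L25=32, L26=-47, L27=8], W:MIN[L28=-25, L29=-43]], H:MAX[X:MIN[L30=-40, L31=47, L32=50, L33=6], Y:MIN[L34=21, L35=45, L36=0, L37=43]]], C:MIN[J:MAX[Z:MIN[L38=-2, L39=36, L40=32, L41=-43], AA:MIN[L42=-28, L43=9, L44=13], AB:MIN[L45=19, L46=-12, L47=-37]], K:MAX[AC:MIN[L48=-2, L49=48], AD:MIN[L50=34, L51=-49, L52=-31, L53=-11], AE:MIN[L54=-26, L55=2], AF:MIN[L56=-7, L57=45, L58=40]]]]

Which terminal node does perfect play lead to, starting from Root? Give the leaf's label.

L11

L (MIN): min(-23, 39) = -23
M (MIN): min(6, 31) = 6
D (MAX): max(-23, 6) = 6
N (MIN): min(24, -11, -15) = -15
P (MIN): min(-20, 45, 11) = -20
Q (MIN): min(-6, 32, 14) = -6
E (MAX): max(-15, -20, -6) = -6
R (MIN): min(17, 44) = 17
S (MIN): min(34, -18) = -18
T (MIN): min(-49, 33, 24) = -49
F (MAX): max(17, -18, -49) = 17
A (MIN): min(6, -6, 17) = -6
U (MIN): min(-45, 23, -27) = -45
V (MIN): min(4, 32, -47, 8) = -47
W (MIN): min(-25, -43) = -43
G (MAX): max(-45, -47, -43) = -43
X (MIN): min(-40, 47, 50, 6) = -40
Y (MIN): min(21, 45, 0, 43) = 0
H (MAX): max(-40, 0) = 0
B (MIN): min(-43, 0) = -43
Z (MIN): min(-2, 36, 32, -43) = -43
AA (MIN): min(-28, 9, 13) = -28
AB (MIN): min(19, -12, -37) = -37
J (MAX): max(-43, -28, -37) = -28
AC (MIN): min(-2, 48) = -2
AD (MIN): min(34, -49, -31, -11) = -49
AE (MIN): min(-26, 2) = -26
AF (MIN): min(-7, 45, 40) = -7
K (MAX): max(-2, -49, -26, -7) = -2
C (MIN): min(-28, -2) = -28
Root (MAX): max(-6, -43, -28) = -6
At Root, MAX picks A (highest: -6).
At A, MIN picks E (lowest: -6).
At E, MAX picks Q (highest: -6).
At Q, MIN picks L11 (lowest: -6).
Terminal value -6.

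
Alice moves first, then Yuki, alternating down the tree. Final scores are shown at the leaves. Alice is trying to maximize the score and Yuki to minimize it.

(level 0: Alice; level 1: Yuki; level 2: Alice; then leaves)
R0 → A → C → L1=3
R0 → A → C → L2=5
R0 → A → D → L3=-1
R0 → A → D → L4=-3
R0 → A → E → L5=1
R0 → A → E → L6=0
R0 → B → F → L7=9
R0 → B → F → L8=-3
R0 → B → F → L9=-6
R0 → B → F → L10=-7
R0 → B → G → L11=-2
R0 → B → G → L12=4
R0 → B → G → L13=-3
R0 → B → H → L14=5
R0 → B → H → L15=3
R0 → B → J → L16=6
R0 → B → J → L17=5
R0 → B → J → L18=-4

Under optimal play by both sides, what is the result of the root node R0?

4

C (Alice): max(3, 5) = 5
D (Alice): max(-1, -3) = -1
E (Alice): max(1, 0) = 1
A (Yuki): min(5, -1, 1) = -1
F (Alice): max(9, -3, -6, -7) = 9
G (Alice): max(-2, 4, -3) = 4
H (Alice): max(5, 3) = 5
J (Alice): max(6, 5, -4) = 6
B (Yuki): min(9, 4, 5, 6) = 4
R0 (Alice): max(-1, 4) = 4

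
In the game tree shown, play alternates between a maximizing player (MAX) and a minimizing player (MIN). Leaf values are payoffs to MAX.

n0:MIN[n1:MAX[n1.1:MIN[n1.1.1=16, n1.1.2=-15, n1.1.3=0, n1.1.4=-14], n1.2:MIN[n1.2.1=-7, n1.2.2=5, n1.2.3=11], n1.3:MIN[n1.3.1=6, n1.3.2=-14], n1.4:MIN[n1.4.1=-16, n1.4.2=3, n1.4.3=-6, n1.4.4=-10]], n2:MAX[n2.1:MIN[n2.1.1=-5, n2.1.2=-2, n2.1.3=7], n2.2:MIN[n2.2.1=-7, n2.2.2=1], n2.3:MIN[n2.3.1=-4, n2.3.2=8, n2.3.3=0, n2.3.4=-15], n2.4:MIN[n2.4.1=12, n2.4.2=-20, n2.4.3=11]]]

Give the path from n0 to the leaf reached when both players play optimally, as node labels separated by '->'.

n0 -> n1 -> n1.2 -> n1.2.1

n1.1 (MIN): min(16, -15, 0, -14) = -15
n1.2 (MIN): min(-7, 5, 11) = -7
n1.3 (MIN): min(6, -14) = -14
n1.4 (MIN): min(-16, 3, -6, -10) = -16
n1 (MAX): max(-15, -7, -14, -16) = -7
n2.1 (MIN): min(-5, -2, 7) = -5
n2.2 (MIN): min(-7, 1) = -7
n2.3 (MIN): min(-4, 8, 0, -15) = -15
n2.4 (MIN): min(12, -20, 11) = -20
n2 (MAX): max(-5, -7, -15, -20) = -5
n0 (MIN): min(-7, -5) = -7
At n0, MIN picks n1 (lowest: -7).
At n1, MAX picks n1.2 (highest: -7).
At n1.2, MIN picks n1.2.1 (lowest: -7).
Terminal value -7.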